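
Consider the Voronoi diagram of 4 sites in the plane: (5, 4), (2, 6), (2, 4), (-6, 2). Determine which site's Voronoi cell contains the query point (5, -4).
Nearest site = (5, 4)

The Voronoi cell of site s contains exactly those query points closer to s than to any other site. Compute squared distances from q = (5, -4) to each site:
  (5 − 5)² + (4 − -4)² = 64
  (2 − 5)² + (4 − -4)² = 73
  (2 − 5)² + (6 − -4)² = 109
  (-6 − 5)² + (2 − -4)² = 157
Minimum is attained by (5, 4), so q lies in its Voronoi cell.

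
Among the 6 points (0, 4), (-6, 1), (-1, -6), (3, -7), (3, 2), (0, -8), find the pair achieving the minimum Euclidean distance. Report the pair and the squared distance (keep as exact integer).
Pair = ((-1, -6), (0, -8)); squared distance = 5

Compute all C(6, 2) = 15 pairwise squared distances (x_i − x_j)² + (y_i − y_j)². The minimum is 5, attained by the pair ((-1, -6), (0, -8)).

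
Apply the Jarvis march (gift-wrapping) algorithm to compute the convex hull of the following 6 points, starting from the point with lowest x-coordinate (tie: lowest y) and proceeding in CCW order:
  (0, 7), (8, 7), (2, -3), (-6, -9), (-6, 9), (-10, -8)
Hull (CCW) = [(-10, -8), (-6, -9), (2, -3), (8, 7), (-6, 9)]

Jarvis march: at each step, from the current hull vertex p, select the next vertex q as the point such that every other point lies strictly to the left of (or on) the directed line p → q. (Equivalently: for every other point r, the cross product (q − p) × (r − p) ≥ 0.)
Starting point (lowest x, tie lowest y): (-10, -8). Wrap until returning to start. Resulting hull: (-10, -8), (-6, -9), (2, -3), (8, 7), (-6, 9).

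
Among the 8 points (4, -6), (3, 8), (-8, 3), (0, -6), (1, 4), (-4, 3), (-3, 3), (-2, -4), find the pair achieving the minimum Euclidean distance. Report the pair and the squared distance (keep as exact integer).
Pair = ((-4, 3), (-3, 3)); squared distance = 1

Compute all C(8, 2) = 28 pairwise squared distances (x_i − x_j)² + (y_i − y_j)². The minimum is 1, attained by the pair ((-4, 3), (-3, 3)).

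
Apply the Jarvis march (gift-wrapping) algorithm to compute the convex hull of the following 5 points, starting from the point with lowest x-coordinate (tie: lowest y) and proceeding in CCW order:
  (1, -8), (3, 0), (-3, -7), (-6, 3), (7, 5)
Hull (CCW) = [(-6, 3), (-3, -7), (1, -8), (7, 5)]

Jarvis march: at each step, from the current hull vertex p, select the next vertex q as the point such that every other point lies strictly to the left of (or on) the directed line p → q. (Equivalently: for every other point r, the cross product (q − p) × (r − p) ≥ 0.)
Starting point (lowest x, tie lowest y): (-6, 3). Wrap until returning to start. Resulting hull: (-6, 3), (-3, -7), (1, -8), (7, 5).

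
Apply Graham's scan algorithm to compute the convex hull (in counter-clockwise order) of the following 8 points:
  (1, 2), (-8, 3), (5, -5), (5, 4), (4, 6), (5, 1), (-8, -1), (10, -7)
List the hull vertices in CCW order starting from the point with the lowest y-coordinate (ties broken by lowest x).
Hull (CCW) = [(10, -7), (5, 4), (4, 6), (-8, 3), (-8, -1)]

Graham scan procedure:
  1. Find the pivot p₀ = point with lowest y (tie → lowest x): (10, -7).
  2. Sort the remaining points by polar angle around p₀.
  3. Walk through sorted points, maintaining a stack; pop the top while the last three entries make a non-left turn (cross product ≤ 0).
  4. Final stack is the convex hull in CCW order: (10, -7), (5, 4), (4, 6), (-8, 3), (-8, -1).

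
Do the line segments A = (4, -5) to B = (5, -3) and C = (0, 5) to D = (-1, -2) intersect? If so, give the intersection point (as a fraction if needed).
No (intersection of containing lines falls outside at least one segment)

Parametrize and solve: t = -38/5, s = 18/5. At least one of these is outside [0, 1], so the segments do not intersect.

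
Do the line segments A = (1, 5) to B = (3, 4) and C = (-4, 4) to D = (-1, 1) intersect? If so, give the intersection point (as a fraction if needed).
No (intersection of containing lines falls outside at least one segment)

Parametrize and solve: t = -6, s = -7/3. At least one of these is outside [0, 1], so the segments do not intersect.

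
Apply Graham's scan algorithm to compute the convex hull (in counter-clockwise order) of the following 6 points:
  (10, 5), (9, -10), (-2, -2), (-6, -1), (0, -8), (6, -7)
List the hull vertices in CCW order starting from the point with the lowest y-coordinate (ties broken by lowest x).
Hull (CCW) = [(9, -10), (10, 5), (-6, -1), (0, -8)]

Graham scan procedure:
  1. Find the pivot p₀ = point with lowest y (tie → lowest x): (9, -10).
  2. Sort the remaining points by polar angle around p₀.
  3. Walk through sorted points, maintaining a stack; pop the top while the last three entries make a non-left turn (cross product ≤ 0).
  4. Final stack is the convex hull in CCW order: (9, -10), (10, 5), (-6, -1), (0, -8).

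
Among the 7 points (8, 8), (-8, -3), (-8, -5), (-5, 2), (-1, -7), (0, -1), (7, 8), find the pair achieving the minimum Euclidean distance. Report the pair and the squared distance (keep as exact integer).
Pair = ((8, 8), (7, 8)); squared distance = 1

Compute all C(7, 2) = 21 pairwise squared distances (x_i − x_j)² + (y_i − y_j)². The minimum is 1, attained by the pair ((8, 8), (7, 8)).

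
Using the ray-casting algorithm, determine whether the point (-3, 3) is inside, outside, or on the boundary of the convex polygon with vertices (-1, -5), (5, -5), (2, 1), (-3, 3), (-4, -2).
The point (-3, 3) lies on the polygon boundary

Boundary check: the query satisfies the collinearity and bounding-box conditions for some polygon edge, so it lies exactly on the boundary.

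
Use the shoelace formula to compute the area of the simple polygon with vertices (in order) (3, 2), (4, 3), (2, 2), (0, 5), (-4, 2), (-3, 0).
Area = 33/2

Shoelace formula: Area = (1/2) |Σ_i (x_i · y_{i+1} − x_{i+1} · y_i)| (indices mod n). Compute each cross term:
  (3)(3) − (4)(2) = 1
  (4)(2) − (2)(3) = 2
  (2)(5) − (0)(2) = 10
  (0)(2) − (-4)(5) = 20
  (-4)(0) − (-3)(2) = 6
  (-3)(2) − (3)(0) = -6
Sum = 33, so (signed) Area = 33/2 = 33/2, |Area| = 33/2.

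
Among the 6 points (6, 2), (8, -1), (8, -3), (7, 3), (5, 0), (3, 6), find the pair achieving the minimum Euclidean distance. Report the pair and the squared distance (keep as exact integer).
Pair = ((6, 2), (7, 3)); squared distance = 2

Compute all C(6, 2) = 15 pairwise squared distances (x_i − x_j)² + (y_i − y_j)². The minimum is 2, attained by the pair ((6, 2), (7, 3)).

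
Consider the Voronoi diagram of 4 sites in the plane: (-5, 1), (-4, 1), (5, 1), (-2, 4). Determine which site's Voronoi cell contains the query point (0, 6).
Nearest site = (-2, 4)

The Voronoi cell of site s contains exactly those query points closer to s than to any other site. Compute squared distances from q = (0, 6) to each site:
  (-2 − 0)² + (4 − 6)² = 8
  (-4 − 0)² + (1 − 6)² = 41
  (-5 − 0)² + (1 − 6)² = 50
  (5 − 0)² + (1 − 6)² = 50
Minimum is attained by (-2, 4), so q lies in its Voronoi cell.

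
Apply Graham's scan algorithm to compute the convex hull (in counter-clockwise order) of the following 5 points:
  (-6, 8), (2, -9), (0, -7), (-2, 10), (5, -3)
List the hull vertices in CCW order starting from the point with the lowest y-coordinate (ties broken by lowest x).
Hull (CCW) = [(2, -9), (5, -3), (-2, 10), (-6, 8), (0, -7)]

Graham scan procedure:
  1. Find the pivot p₀ = point with lowest y (tie → lowest x): (2, -9).
  2. Sort the remaining points by polar angle around p₀.
  3. Walk through sorted points, maintaining a stack; pop the top while the last three entries make a non-left turn (cross product ≤ 0).
  4. Final stack is the convex hull in CCW order: (2, -9), (5, -3), (-2, 10), (-6, 8), (0, -7).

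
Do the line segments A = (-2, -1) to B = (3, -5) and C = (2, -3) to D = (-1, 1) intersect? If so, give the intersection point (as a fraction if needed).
No (intersection of containing lines falls outside at least one segment)

Parametrize and solve: t = 5/4, s = -3/4. At least one of these is outside [0, 1], so the segments do not intersect.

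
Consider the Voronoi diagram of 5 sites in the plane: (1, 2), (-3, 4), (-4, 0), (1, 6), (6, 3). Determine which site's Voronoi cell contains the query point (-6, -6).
Nearest site = (-4, 0)

The Voronoi cell of site s contains exactly those query points closer to s than to any other site. Compute squared distances from q = (-6, -6) to each site:
  (-4 − -6)² + (0 − -6)² = 40
  (-3 − -6)² + (4 − -6)² = 109
  (1 − -6)² + (2 − -6)² = 113
  (1 − -6)² + (6 − -6)² = 193
  (6 − -6)² + (3 − -6)² = 225
Minimum is attained by (-4, 0), so q lies in its Voronoi cell.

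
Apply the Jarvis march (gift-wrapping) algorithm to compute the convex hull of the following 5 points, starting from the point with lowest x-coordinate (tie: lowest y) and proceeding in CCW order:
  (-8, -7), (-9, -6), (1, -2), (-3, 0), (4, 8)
Hull (CCW) = [(-9, -6), (-8, -7), (1, -2), (4, 8)]

Jarvis march: at each step, from the current hull vertex p, select the next vertex q as the point such that every other point lies strictly to the left of (or on) the directed line p → q. (Equivalently: for every other point r, the cross product (q − p) × (r − p) ≥ 0.)
Starting point (lowest x, tie lowest y): (-9, -6). Wrap until returning to start. Resulting hull: (-9, -6), (-8, -7), (1, -2), (4, 8).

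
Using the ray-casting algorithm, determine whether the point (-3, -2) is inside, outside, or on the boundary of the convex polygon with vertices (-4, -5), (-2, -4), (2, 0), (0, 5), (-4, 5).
The point (-3, -2) lies strictly inside the polygon

Cast a horizontal ray to the right from the query point and count how many polygon edges it crosses (each edge strictly once or zero times, handled with the usual half-open convention). 
Parity of crossings → odd ⇒ inside.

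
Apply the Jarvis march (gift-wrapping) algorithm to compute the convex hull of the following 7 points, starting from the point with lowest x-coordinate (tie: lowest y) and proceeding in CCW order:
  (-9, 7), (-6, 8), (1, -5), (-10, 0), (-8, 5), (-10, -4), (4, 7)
Hull (CCW) = [(-10, -4), (1, -5), (4, 7), (-6, 8), (-9, 7), (-10, 0)]

Jarvis march: at each step, from the current hull vertex p, select the next vertex q as the point such that every other point lies strictly to the left of (or on) the directed line p → q. (Equivalently: for every other point r, the cross product (q − p) × (r − p) ≥ 0.)
Starting point (lowest x, tie lowest y): (-10, -4). Wrap until returning to start. Resulting hull: (-10, -4), (1, -5), (4, 7), (-6, 8), (-9, 7), (-10, 0).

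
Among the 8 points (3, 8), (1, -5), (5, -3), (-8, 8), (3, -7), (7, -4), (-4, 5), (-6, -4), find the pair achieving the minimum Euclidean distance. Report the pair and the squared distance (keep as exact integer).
Pair = ((5, -3), (7, -4)); squared distance = 5

Compute all C(8, 2) = 28 pairwise squared distances (x_i − x_j)² + (y_i − y_j)². The minimum is 5, attained by the pair ((5, -3), (7, -4)).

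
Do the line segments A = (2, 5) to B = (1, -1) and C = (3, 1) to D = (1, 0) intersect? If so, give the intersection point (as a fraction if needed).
Yes; intersection at (13/11, 1/11) (t = 9/11 on AB, s = 10/11 on CD)

Parametrize AB as A + t(B − A) = (2 + -1 t, 5 + -6 t) and CD as C + s(D − C) = (3 + -2 s, 1 + -1 s). Solve the linear system for (t, s). Determinant = 11 ≠ 0, so a unique intersection of the containing lines exists. Solution: t = 9/11, s = 10/11 — both in [0, 1], so the segments cross. Intersection point: (13/11, 1/11).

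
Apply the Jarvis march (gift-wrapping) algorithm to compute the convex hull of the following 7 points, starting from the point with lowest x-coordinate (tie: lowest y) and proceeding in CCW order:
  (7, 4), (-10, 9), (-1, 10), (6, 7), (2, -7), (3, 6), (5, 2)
Hull (CCW) = [(-10, 9), (2, -7), (7, 4), (6, 7), (-1, 10)]

Jarvis march: at each step, from the current hull vertex p, select the next vertex q as the point such that every other point lies strictly to the left of (or on) the directed line p → q. (Equivalently: for every other point r, the cross product (q − p) × (r − p) ≥ 0.)
Starting point (lowest x, tie lowest y): (-10, 9). Wrap until returning to start. Resulting hull: (-10, 9), (2, -7), (7, 4), (6, 7), (-1, 10).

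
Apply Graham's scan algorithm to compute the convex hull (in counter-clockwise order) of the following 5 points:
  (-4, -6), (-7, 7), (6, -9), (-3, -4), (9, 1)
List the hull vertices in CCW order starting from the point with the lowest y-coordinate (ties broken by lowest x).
Hull (CCW) = [(6, -9), (9, 1), (-7, 7), (-4, -6)]

Graham scan procedure:
  1. Find the pivot p₀ = point with lowest y (tie → lowest x): (6, -9).
  2. Sort the remaining points by polar angle around p₀.
  3. Walk through sorted points, maintaining a stack; pop the top while the last three entries make a non-left turn (cross product ≤ 0).
  4. Final stack is the convex hull in CCW order: (6, -9), (9, 1), (-7, 7), (-4, -6).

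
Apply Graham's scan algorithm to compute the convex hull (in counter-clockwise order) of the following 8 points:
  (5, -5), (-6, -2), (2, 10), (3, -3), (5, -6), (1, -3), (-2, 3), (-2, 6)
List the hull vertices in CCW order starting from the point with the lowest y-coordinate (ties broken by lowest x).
Hull (CCW) = [(5, -6), (5, -5), (2, 10), (-2, 6), (-6, -2)]

Graham scan procedure:
  1. Find the pivot p₀ = point with lowest y (tie → lowest x): (5, -6).
  2. Sort the remaining points by polar angle around p₀.
  3. Walk through sorted points, maintaining a stack; pop the top while the last three entries make a non-left turn (cross product ≤ 0).
  4. Final stack is the convex hull in CCW order: (5, -6), (5, -5), (2, 10), (-2, 6), (-6, -2).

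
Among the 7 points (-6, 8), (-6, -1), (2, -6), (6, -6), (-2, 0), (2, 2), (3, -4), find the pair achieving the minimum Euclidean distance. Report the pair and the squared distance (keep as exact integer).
Pair = ((2, -6), (3, -4)); squared distance = 5

Compute all C(7, 2) = 21 pairwise squared distances (x_i − x_j)² + (y_i − y_j)². The minimum is 5, attained by the pair ((2, -6), (3, -4)).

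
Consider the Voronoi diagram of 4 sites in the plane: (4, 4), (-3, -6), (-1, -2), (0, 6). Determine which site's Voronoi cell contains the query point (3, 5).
Nearest site = (4, 4)

The Voronoi cell of site s contains exactly those query points closer to s than to any other site. Compute squared distances from q = (3, 5) to each site:
  (4 − 3)² + (4 − 5)² = 2
  (0 − 3)² + (6 − 5)² = 10
  (-1 − 3)² + (-2 − 5)² = 65
  (-3 − 3)² + (-6 − 5)² = 157
Minimum is attained by (4, 4), so q lies in its Voronoi cell.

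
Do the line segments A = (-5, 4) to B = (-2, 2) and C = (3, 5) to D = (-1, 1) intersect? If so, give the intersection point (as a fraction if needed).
No (intersection of containing lines falls outside at least one segment)

Parametrize and solve: t = 7/5, s = 19/20. At least one of these is outside [0, 1], so the segments do not intersect.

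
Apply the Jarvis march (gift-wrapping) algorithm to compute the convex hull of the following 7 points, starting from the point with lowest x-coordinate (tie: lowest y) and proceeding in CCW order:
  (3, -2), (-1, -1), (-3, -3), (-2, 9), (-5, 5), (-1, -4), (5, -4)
Hull (CCW) = [(-5, 5), (-3, -3), (-1, -4), (5, -4), (-2, 9)]

Jarvis march: at each step, from the current hull vertex p, select the next vertex q as the point such that every other point lies strictly to the left of (or on) the directed line p → q. (Equivalently: for every other point r, the cross product (q − p) × (r − p) ≥ 0.)
Starting point (lowest x, tie lowest y): (-5, 5). Wrap until returning to start. Resulting hull: (-5, 5), (-3, -3), (-1, -4), (5, -4), (-2, 9).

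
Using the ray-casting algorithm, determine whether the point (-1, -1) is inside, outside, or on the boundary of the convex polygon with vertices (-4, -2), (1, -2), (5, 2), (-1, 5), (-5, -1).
The point (-1, -1) lies strictly inside the polygon

Cast a horizontal ray to the right from the query point and count how many polygon edges it crosses (each edge strictly once or zero times, handled with the usual half-open convention). 
Parity of crossings → odd ⇒ inside.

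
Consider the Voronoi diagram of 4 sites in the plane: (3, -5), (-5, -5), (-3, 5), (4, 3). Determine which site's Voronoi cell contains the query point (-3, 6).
Nearest site = (-3, 5)

The Voronoi cell of site s contains exactly those query points closer to s than to any other site. Compute squared distances from q = (-3, 6) to each site:
  (-3 − -3)² + (5 − 6)² = 1
  (4 − -3)² + (3 − 6)² = 58
  (-5 − -3)² + (-5 − 6)² = 125
  (3 − -3)² + (-5 − 6)² = 157
Minimum is attained by (-3, 5), so q lies in its Voronoi cell.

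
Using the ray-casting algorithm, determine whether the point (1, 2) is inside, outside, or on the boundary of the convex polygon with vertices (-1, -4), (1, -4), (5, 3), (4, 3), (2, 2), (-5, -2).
The point (1, 2) lies strictly outside the polygon

Cast a horizontal ray to the right from the query point and count how many polygon edges it crosses (each edge strictly once or zero times, handled with the usual half-open convention). 
Parity of crossings → even ⇒ outside.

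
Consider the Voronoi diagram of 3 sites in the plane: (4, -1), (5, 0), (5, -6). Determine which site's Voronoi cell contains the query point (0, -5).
Nearest site = (5, -6)

The Voronoi cell of site s contains exactly those query points closer to s than to any other site. Compute squared distances from q = (0, -5) to each site:
  (5 − 0)² + (-6 − -5)² = 26
  (4 − 0)² + (-1 − -5)² = 32
  (5 − 0)² + (0 − -5)² = 50
Minimum is attained by (5, -6), so q lies in its Voronoi cell.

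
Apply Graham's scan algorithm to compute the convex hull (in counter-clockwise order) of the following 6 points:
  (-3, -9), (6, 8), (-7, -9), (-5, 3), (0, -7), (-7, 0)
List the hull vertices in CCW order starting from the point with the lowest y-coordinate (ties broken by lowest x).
Hull (CCW) = [(-7, -9), (-3, -9), (0, -7), (6, 8), (-5, 3), (-7, 0)]

Graham scan procedure:
  1. Find the pivot p₀ = point with lowest y (tie → lowest x): (-7, -9).
  2. Sort the remaining points by polar angle around p₀.
  3. Walk through sorted points, maintaining a stack; pop the top while the last three entries make a non-left turn (cross product ≤ 0).
  4. Final stack is the convex hull in CCW order: (-7, -9), (-3, -9), (0, -7), (6, 8), (-5, 3), (-7, 0).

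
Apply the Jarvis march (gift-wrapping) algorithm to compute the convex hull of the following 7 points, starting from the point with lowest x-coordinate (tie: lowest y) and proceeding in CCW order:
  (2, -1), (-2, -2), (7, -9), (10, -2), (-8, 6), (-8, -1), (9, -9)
Hull (CCW) = [(-8, -1), (7, -9), (9, -9), (10, -2), (-8, 6)]

Jarvis march: at each step, from the current hull vertex p, select the next vertex q as the point such that every other point lies strictly to the left of (or on) the directed line p → q. (Equivalently: for every other point r, the cross product (q − p) × (r − p) ≥ 0.)
Starting point (lowest x, tie lowest y): (-8, -1). Wrap until returning to start. Resulting hull: (-8, -1), (7, -9), (9, -9), (10, -2), (-8, 6).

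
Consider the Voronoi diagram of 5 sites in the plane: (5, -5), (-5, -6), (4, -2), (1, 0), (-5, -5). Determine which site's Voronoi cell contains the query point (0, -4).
Nearest site = (1, 0)

The Voronoi cell of site s contains exactly those query points closer to s than to any other site. Compute squared distances from q = (0, -4) to each site:
  (1 − 0)² + (0 − -4)² = 17
  (4 − 0)² + (-2 − -4)² = 20
  (-5 − 0)² + (-5 − -4)² = 26
  (5 − 0)² + (-5 − -4)² = 26
  (-5 − 0)² + (-6 − -4)² = 29
Minimum is attained by (1, 0), so q lies in its Voronoi cell.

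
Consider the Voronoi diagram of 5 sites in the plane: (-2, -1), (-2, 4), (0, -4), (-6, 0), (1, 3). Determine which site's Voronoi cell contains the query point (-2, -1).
Nearest site = (-2, -1)

The Voronoi cell of site s contains exactly those query points closer to s than to any other site. Compute squared distances from q = (-2, -1) to each site:
  (-2 − -2)² + (-1 − -1)² = 0
  (0 − -2)² + (-4 − -1)² = 13
  (-6 − -2)² + (0 − -1)² = 17
  (-2 − -2)² + (4 − -1)² = 25
  (1 − -2)² + (3 − -1)² = 25
Minimum is attained by (-2, -1), so q lies in its Voronoi cell.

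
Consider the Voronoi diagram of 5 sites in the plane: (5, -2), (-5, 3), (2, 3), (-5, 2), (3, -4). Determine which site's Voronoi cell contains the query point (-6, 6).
Nearest site = (-5, 3)

The Voronoi cell of site s contains exactly those query points closer to s than to any other site. Compute squared distances from q = (-6, 6) to each site:
  (-5 − -6)² + (3 − 6)² = 10
  (-5 − -6)² + (2 − 6)² = 17
  (2 − -6)² + (3 − 6)² = 73
  (3 − -6)² + (-4 − 6)² = 181
  (5 − -6)² + (-2 − 6)² = 185
Minimum is attained by (-5, 3), so q lies in its Voronoi cell.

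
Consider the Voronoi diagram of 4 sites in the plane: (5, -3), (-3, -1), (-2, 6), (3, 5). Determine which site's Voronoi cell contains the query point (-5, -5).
Nearest site = (-3, -1)

The Voronoi cell of site s contains exactly those query points closer to s than to any other site. Compute squared distances from q = (-5, -5) to each site:
  (-3 − -5)² + (-1 − -5)² = 20
  (5 − -5)² + (-3 − -5)² = 104
  (-2 − -5)² + (6 − -5)² = 130
  (3 − -5)² + (5 − -5)² = 164
Minimum is attained by (-3, -1), so q lies in its Voronoi cell.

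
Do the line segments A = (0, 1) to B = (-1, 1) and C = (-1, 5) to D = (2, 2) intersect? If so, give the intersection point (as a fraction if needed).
No (intersection of containing lines falls outside at least one segment)

Parametrize and solve: t = -3, s = 4/3. At least one of these is outside [0, 1], so the segments do not intersect.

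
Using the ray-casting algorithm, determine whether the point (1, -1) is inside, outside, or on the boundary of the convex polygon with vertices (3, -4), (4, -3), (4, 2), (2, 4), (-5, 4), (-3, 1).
The point (1, -1) lies strictly inside the polygon

Cast a horizontal ray to the right from the query point and count how many polygon edges it crosses (each edge strictly once or zero times, handled with the usual half-open convention). 
Parity of crossings → odd ⇒ inside.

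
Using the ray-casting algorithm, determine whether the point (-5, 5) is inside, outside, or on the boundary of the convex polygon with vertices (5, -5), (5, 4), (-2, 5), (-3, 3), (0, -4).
The point (-5, 5) lies strictly outside the polygon

Cast a horizontal ray to the right from the query point and count how many polygon edges it crosses (each edge strictly once or zero times, handled with the usual half-open convention). 
Parity of crossings → even ⇒ outside.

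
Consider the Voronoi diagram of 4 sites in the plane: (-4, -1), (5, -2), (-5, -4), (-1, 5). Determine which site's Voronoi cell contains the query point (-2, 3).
Nearest site = (-1, 5)

The Voronoi cell of site s contains exactly those query points closer to s than to any other site. Compute squared distances from q = (-2, 3) to each site:
  (-1 − -2)² + (5 − 3)² = 5
  (-4 − -2)² + (-1 − 3)² = 20
  (-5 − -2)² + (-4 − 3)² = 58
  (5 − -2)² + (-2 − 3)² = 74
Minimum is attained by (-1, 5), so q lies in its Voronoi cell.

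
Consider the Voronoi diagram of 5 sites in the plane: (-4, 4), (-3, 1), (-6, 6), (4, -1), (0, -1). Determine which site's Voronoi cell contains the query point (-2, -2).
Nearest site = (0, -1)

The Voronoi cell of site s contains exactly those query points closer to s than to any other site. Compute squared distances from q = (-2, -2) to each site:
  (0 − -2)² + (-1 − -2)² = 5
  (-3 − -2)² + (1 − -2)² = 10
  (4 − -2)² + (-1 − -2)² = 37
  (-4 − -2)² + (4 − -2)² = 40
  (-6 − -2)² + (6 − -2)² = 80
Minimum is attained by (0, -1), so q lies in its Voronoi cell.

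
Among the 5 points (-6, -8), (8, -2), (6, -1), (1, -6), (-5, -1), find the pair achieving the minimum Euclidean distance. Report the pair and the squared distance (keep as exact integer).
Pair = ((8, -2), (6, -1)); squared distance = 5

Compute all C(5, 2) = 10 pairwise squared distances (x_i − x_j)² + (y_i − y_j)². The minimum is 5, attained by the pair ((8, -2), (6, -1)).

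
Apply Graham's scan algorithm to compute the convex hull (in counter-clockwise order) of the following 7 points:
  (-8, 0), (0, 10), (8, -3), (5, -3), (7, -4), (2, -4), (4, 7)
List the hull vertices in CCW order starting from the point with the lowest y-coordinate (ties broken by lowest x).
Hull (CCW) = [(2, -4), (7, -4), (8, -3), (4, 7), (0, 10), (-8, 0)]

Graham scan procedure:
  1. Find the pivot p₀ = point with lowest y (tie → lowest x): (2, -4).
  2. Sort the remaining points by polar angle around p₀.
  3. Walk through sorted points, maintaining a stack; pop the top while the last three entries make a non-left turn (cross product ≤ 0).
  4. Final stack is the convex hull in CCW order: (2, -4), (7, -4), (8, -3), (4, 7), (0, 10), (-8, 0).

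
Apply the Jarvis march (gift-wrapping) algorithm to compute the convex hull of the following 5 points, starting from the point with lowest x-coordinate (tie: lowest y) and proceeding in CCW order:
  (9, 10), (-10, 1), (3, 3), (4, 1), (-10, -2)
Hull (CCW) = [(-10, -2), (4, 1), (9, 10), (-10, 1)]

Jarvis march: at each step, from the current hull vertex p, select the next vertex q as the point such that every other point lies strictly to the left of (or on) the directed line p → q. (Equivalently: for every other point r, the cross product (q − p) × (r − p) ≥ 0.)
Starting point (lowest x, tie lowest y): (-10, -2). Wrap until returning to start. Resulting hull: (-10, -2), (4, 1), (9, 10), (-10, 1).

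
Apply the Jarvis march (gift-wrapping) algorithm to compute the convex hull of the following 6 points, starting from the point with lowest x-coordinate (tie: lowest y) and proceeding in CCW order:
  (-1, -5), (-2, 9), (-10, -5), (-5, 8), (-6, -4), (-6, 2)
Hull (CCW) = [(-10, -5), (-1, -5), (-2, 9), (-5, 8)]

Jarvis march: at each step, from the current hull vertex p, select the next vertex q as the point such that every other point lies strictly to the left of (or on) the directed line p → q. (Equivalently: for every other point r, the cross product (q − p) × (r − p) ≥ 0.)
Starting point (lowest x, tie lowest y): (-10, -5). Wrap until returning to start. Resulting hull: (-10, -5), (-1, -5), (-2, 9), (-5, 8).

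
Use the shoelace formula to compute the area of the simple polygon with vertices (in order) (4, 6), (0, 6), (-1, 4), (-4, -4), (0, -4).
Area = 41

Shoelace formula: Area = (1/2) |Σ_i (x_i · y_{i+1} − x_{i+1} · y_i)| (indices mod n). Compute each cross term:
  (4)(6) − (0)(6) = 24
  (0)(4) − (-1)(6) = 6
  (-1)(-4) − (-4)(4) = 20
  (-4)(-4) − (0)(-4) = 16
  (0)(6) − (4)(-4) = 16
Sum = 82, so (signed) Area = 82/2 = 41, |Area| = 41.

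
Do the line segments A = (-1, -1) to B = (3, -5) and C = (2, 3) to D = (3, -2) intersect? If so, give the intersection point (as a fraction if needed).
No (intersection of containing lines falls outside at least one segment)

Parametrize and solve: t = 19/16, s = 7/4. At least one of these is outside [0, 1], so the segments do not intersect.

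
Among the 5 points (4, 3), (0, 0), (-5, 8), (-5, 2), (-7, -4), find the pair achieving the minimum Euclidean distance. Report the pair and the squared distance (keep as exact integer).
Pair = ((4, 3), (0, 0)); squared distance = 25

Compute all C(5, 2) = 10 pairwise squared distances (x_i − x_j)² + (y_i − y_j)². The minimum is 25, attained by the pair ((4, 3), (0, 0)).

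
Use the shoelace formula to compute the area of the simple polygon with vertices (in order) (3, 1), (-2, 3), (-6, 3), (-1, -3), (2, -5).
Area = 36

Shoelace formula: Area = (1/2) |Σ_i (x_i · y_{i+1} − x_{i+1} · y_i)| (indices mod n). Compute each cross term:
  (3)(3) − (-2)(1) = 11
  (-2)(3) − (-6)(3) = 12
  (-6)(-3) − (-1)(3) = 21
  (-1)(-5) − (2)(-3) = 11
  (2)(1) − (3)(-5) = 17
Sum = 72, so (signed) Area = 72/2 = 36, |Area| = 36.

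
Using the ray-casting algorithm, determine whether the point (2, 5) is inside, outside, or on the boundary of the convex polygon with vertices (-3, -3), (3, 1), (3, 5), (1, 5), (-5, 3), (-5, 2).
The point (2, 5) lies on the polygon boundary

Boundary check: the query satisfies the collinearity and bounding-box conditions for some polygon edge, so it lies exactly on the boundary.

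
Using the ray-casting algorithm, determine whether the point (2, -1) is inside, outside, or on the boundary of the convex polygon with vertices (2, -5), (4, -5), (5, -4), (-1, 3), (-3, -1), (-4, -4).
The point (2, -1) lies strictly inside the polygon

Cast a horizontal ray to the right from the query point and count how many polygon edges it crosses (each edge strictly once or zero times, handled with the usual half-open convention). 
Parity of crossings → odd ⇒ inside.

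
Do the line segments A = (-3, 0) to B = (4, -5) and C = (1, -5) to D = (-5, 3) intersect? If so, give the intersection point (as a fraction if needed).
Yes; intersection at (-32/13, -5/13) (t = 1/13 on AB, s = 15/26 on CD)

Parametrize AB as A + t(B − A) = (-3 + 7 t, 0 + -5 t) and CD as C + s(D − C) = (1 + -6 s, -5 + 8 s). Solve the linear system for (t, s). Determinant = -26 ≠ 0, so a unique intersection of the containing lines exists. Solution: t = 1/13, s = 15/26 — both in [0, 1], so the segments cross. Intersection point: (-32/13, -5/13).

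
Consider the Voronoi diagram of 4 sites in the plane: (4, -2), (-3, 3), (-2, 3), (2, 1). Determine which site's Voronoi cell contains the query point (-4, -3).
Nearest site = (-3, 3)

The Voronoi cell of site s contains exactly those query points closer to s than to any other site. Compute squared distances from q = (-4, -3) to each site:
  (-3 − -4)² + (3 − -3)² = 37
  (-2 − -4)² + (3 − -3)² = 40
  (2 − -4)² + (1 − -3)² = 52
  (4 − -4)² + (-2 − -3)² = 65
Minimum is attained by (-3, 3), so q lies in its Voronoi cell.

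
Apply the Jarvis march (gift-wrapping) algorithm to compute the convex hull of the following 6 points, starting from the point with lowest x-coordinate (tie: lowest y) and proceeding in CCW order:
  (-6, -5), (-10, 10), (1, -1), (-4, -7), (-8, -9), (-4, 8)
Hull (CCW) = [(-10, 10), (-8, -9), (-4, -7), (1, -1), (-4, 8)]

Jarvis march: at each step, from the current hull vertex p, select the next vertex q as the point such that every other point lies strictly to the left of (or on) the directed line p → q. (Equivalently: for every other point r, the cross product (q − p) × (r − p) ≥ 0.)
Starting point (lowest x, tie lowest y): (-10, 10). Wrap until returning to start. Resulting hull: (-10, 10), (-8, -9), (-4, -7), (1, -1), (-4, 8).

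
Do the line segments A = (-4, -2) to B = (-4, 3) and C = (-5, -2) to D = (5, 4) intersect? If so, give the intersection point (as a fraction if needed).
Yes; intersection at (-4, -7/5) (t = 3/25 on AB, s = 1/10 on CD)

Parametrize AB as A + t(B − A) = (-4 + 0 t, -2 + 5 t) and CD as C + s(D − C) = (-5 + 10 s, -2 + 6 s). Solve the linear system for (t, s). Determinant = 50 ≠ 0, so a unique intersection of the containing lines exists. Solution: t = 3/25, s = 1/10 — both in [0, 1], so the segments cross. Intersection point: (-4, -7/5).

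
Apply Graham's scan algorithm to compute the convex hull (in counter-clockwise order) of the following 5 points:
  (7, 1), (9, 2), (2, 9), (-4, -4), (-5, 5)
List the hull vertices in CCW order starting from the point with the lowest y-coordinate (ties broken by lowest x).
Hull (CCW) = [(-4, -4), (7, 1), (9, 2), (2, 9), (-5, 5)]

Graham scan procedure:
  1. Find the pivot p₀ = point with lowest y (tie → lowest x): (-4, -4).
  2. Sort the remaining points by polar angle around p₀.
  3. Walk through sorted points, maintaining a stack; pop the top while the last three entries make a non-left turn (cross product ≤ 0).
  4. Final stack is the convex hull in CCW order: (-4, -4), (7, 1), (9, 2), (2, 9), (-5, 5).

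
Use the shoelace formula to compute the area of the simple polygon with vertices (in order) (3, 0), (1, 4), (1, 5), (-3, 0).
Area = 14

Shoelace formula: Area = (1/2) |Σ_i (x_i · y_{i+1} − x_{i+1} · y_i)| (indices mod n). Compute each cross term:
  (3)(4) − (1)(0) = 12
  (1)(5) − (1)(4) = 1
  (1)(0) − (-3)(5) = 15
  (-3)(0) − (3)(0) = 0
Sum = 28, so (signed) Area = 28/2 = 14, |Area| = 14.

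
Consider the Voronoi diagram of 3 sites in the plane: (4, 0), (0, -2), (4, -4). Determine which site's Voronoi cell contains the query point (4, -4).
Nearest site = (4, -4)

The Voronoi cell of site s contains exactly those query points closer to s than to any other site. Compute squared distances from q = (4, -4) to each site:
  (4 − 4)² + (-4 − -4)² = 0
  (4 − 4)² + (0 − -4)² = 16
  (0 − 4)² + (-2 − -4)² = 20
Minimum is attained by (4, -4), so q lies in its Voronoi cell.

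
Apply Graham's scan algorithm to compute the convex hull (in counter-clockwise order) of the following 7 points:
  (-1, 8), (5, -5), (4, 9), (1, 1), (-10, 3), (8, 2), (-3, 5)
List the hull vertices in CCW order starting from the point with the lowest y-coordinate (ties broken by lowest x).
Hull (CCW) = [(5, -5), (8, 2), (4, 9), (-1, 8), (-10, 3)]

Graham scan procedure:
  1. Find the pivot p₀ = point with lowest y (tie → lowest x): (5, -5).
  2. Sort the remaining points by polar angle around p₀.
  3. Walk through sorted points, maintaining a stack; pop the top while the last three entries make a non-left turn (cross product ≤ 0).
  4. Final stack is the convex hull in CCW order: (5, -5), (8, 2), (4, 9), (-1, 8), (-10, 3).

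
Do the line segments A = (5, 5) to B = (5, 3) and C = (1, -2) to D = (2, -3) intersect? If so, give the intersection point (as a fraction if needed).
No (intersection of containing lines falls outside at least one segment)

Parametrize and solve: t = 11/2, s = 4. At least one of these is outside [0, 1], so the segments do not intersect.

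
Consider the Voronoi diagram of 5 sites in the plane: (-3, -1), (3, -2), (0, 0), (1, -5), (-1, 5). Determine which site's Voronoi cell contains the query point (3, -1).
Nearest site = (3, -2)

The Voronoi cell of site s contains exactly those query points closer to s than to any other site. Compute squared distances from q = (3, -1) to each site:
  (3 − 3)² + (-2 − -1)² = 1
  (0 − 3)² + (0 − -1)² = 10
  (1 − 3)² + (-5 − -1)² = 20
  (-3 − 3)² + (-1 − -1)² = 36
  (-1 − 3)² + (5 − -1)² = 52
Minimum is attained by (3, -2), so q lies in its Voronoi cell.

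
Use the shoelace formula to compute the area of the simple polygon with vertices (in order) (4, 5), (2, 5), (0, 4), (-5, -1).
Area = 17/2

Shoelace formula: Area = (1/2) |Σ_i (x_i · y_{i+1} − x_{i+1} · y_i)| (indices mod n). Compute each cross term:
  (4)(5) − (2)(5) = 10
  (2)(4) − (0)(5) = 8
  (0)(-1) − (-5)(4) = 20
  (-5)(5) − (4)(-1) = -21
Sum = 17, so (signed) Area = 17/2 = 17/2, |Area| = 17/2.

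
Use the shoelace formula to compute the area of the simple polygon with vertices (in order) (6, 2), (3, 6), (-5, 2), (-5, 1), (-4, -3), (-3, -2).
Area = 95/2

Shoelace formula: Area = (1/2) |Σ_i (x_i · y_{i+1} − x_{i+1} · y_i)| (indices mod n). Compute each cross term:
  (6)(6) − (3)(2) = 30
  (3)(2) − (-5)(6) = 36
  (-5)(1) − (-5)(2) = 5
  (-5)(-3) − (-4)(1) = 19
  (-4)(-2) − (-3)(-3) = -1
  (-3)(2) − (6)(-2) = 6
Sum = 95, so (signed) Area = 95/2 = 95/2, |Area| = 95/2.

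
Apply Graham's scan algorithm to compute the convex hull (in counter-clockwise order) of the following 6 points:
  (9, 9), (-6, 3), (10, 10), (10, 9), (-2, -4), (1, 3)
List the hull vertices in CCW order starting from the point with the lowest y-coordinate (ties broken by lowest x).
Hull (CCW) = [(-2, -4), (10, 9), (10, 10), (-6, 3)]

Graham scan procedure:
  1. Find the pivot p₀ = point with lowest y (tie → lowest x): (-2, -4).
  2. Sort the remaining points by polar angle around p₀.
  3. Walk through sorted points, maintaining a stack; pop the top while the last three entries make a non-left turn (cross product ≤ 0).
  4. Final stack is the convex hull in CCW order: (-2, -4), (10, 9), (10, 10), (-6, 3).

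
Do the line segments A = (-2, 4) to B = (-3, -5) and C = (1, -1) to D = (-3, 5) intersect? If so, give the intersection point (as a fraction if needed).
Yes; intersection at (-43/21, 25/7) (t = 1/21 on AB, s = 16/21 on CD)

Parametrize AB as A + t(B − A) = (-2 + -1 t, 4 + -9 t) and CD as C + s(D − C) = (1 + -4 s, -1 + 6 s). Solve the linear system for (t, s). Determinant = 42 ≠ 0, so a unique intersection of the containing lines exists. Solution: t = 1/21, s = 16/21 — both in [0, 1], so the segments cross. Intersection point: (-43/21, 25/7).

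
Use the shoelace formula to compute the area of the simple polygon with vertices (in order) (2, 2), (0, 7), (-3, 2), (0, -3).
Area = 25

Shoelace formula: Area = (1/2) |Σ_i (x_i · y_{i+1} − x_{i+1} · y_i)| (indices mod n). Compute each cross term:
  (2)(7) − (0)(2) = 14
  (0)(2) − (-3)(7) = 21
  (-3)(-3) − (0)(2) = 9
  (0)(2) − (2)(-3) = 6
Sum = 50, so (signed) Area = 50/2 = 25, |Area| = 25.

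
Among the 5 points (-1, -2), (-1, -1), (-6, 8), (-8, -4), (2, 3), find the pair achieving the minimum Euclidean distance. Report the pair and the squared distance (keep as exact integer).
Pair = ((-1, -2), (-1, -1)); squared distance = 1

Compute all C(5, 2) = 10 pairwise squared distances (x_i − x_j)² + (y_i − y_j)². The minimum is 1, attained by the pair ((-1, -2), (-1, -1)).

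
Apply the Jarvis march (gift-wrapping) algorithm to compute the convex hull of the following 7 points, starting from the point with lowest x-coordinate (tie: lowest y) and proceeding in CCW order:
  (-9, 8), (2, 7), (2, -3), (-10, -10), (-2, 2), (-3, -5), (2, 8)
Hull (CCW) = [(-10, -10), (2, -3), (2, 8), (-9, 8)]

Jarvis march: at each step, from the current hull vertex p, select the next vertex q as the point such that every other point lies strictly to the left of (or on) the directed line p → q. (Equivalently: for every other point r, the cross product (q − p) × (r − p) ≥ 0.)
Starting point (lowest x, tie lowest y): (-10, -10). Wrap until returning to start. Resulting hull: (-10, -10), (2, -3), (2, 8), (-9, 8).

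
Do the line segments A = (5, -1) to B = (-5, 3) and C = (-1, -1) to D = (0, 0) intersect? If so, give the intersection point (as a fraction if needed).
No (intersection of containing lines falls outside at least one segment)

Parametrize and solve: t = 3/7, s = 12/7. At least one of these is outside [0, 1], so the segments do not intersect.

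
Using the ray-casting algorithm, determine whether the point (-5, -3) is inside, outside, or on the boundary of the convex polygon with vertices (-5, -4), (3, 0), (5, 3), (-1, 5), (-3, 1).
The point (-5, -3) lies strictly outside the polygon

Cast a horizontal ray to the right from the query point and count how many polygon edges it crosses (each edge strictly once or zero times, handled with the usual half-open convention). 
Parity of crossings → even ⇒ outside.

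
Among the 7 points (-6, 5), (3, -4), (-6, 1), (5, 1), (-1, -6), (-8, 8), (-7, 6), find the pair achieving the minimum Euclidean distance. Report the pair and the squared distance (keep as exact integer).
Pair = ((-6, 5), (-7, 6)); squared distance = 2

Compute all C(7, 2) = 21 pairwise squared distances (x_i − x_j)² + (y_i − y_j)². The minimum is 2, attained by the pair ((-6, 5), (-7, 6)).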